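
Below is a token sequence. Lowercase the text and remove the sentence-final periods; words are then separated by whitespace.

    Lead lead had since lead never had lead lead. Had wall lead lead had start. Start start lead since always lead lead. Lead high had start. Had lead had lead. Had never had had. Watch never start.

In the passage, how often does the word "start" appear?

Scanning the 37 tokens for "start":
  position 15: start
  position 16: start
  position 17: start
  position 26: start
  position 37: start

5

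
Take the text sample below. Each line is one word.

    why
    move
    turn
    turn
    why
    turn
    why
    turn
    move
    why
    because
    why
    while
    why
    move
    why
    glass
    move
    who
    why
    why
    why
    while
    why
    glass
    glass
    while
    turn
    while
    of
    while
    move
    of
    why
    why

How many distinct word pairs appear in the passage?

25

35 tokens → 34 bigram windows in total.
Repeated bigrams (each contributes count−1 duplicates):
  why why: 3
  move why: 2
  turn why: 2
  while why: 2
  why glass: 2
  why move: 2
  why turn: 2
  why while: 2
9 duplicate windows → 34 − 9 = 25 distinct.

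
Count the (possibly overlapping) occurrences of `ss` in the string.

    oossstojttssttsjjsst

4

Sliding a length-2 window over the 20 characters (19 positions):
  position 3–4: ss
  position 4–5: ss
  position 11–12: ss
  position 18–19: ss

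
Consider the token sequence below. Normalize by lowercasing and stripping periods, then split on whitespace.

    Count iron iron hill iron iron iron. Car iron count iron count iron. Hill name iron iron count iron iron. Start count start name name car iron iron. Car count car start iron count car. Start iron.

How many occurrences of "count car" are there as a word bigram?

Scanning the 36 overlapping bigram windows for "count car":
  position 30–31: count car
  position 34–35: count car

2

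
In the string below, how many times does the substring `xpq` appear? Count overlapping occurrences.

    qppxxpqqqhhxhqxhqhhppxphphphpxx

1

Sliding a length-3 window over the 31 characters (29 positions):
  position 5–7: xpq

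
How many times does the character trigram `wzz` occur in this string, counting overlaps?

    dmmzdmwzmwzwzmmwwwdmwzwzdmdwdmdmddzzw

Sliding a length-3 window over the 37 characters (35 positions):
  (no match at any position)

0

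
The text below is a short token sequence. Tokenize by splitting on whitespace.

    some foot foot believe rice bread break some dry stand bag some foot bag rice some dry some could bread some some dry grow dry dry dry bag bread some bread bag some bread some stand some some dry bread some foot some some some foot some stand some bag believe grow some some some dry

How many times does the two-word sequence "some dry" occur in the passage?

Scanning the 55 overlapping bigram windows for "some dry":
  position 8–9: some dry
  position 16–17: some dry
  position 22–23: some dry
  position 38–39: some dry
  position 55–56: some dry

5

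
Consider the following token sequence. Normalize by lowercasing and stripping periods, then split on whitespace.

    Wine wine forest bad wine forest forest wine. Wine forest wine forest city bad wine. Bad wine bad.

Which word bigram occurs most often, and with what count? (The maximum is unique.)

Bigram frequencies (highest first):
  wine forest: 4
  bad wine: 3
  wine wine: 2
  forest wine: 2
  wine bad: 2
  forest bad: 1
  … (3 more, each ≤ 1)

"wine forest", 4 times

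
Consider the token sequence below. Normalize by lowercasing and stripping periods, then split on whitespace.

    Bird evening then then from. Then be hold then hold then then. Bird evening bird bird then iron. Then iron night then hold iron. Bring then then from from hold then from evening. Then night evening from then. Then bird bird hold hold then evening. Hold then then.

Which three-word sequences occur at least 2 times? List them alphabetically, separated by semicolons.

Trigram counts meeting the condition (at least 2 times):
  hold then then: 2
  then then bird: 2
  then then from: 2

hold then then; then then bird; then then from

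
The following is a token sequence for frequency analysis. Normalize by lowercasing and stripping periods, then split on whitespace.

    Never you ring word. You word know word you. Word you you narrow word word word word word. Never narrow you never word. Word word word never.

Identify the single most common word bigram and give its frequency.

Bigram frequencies (highest first):
  word word: 7
  word you: 3
  you word: 2
  word never: 2
  never you: 1
  you ring: 1
  … (10 more, each ≤ 1)

"word word", 7 times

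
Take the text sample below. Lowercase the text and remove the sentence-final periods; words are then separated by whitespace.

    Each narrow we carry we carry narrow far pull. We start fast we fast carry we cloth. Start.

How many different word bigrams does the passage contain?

15

18 tokens → 17 bigram windows in total.
Repeated bigrams (each contributes count−1 duplicates):
  carry we: 2
  we carry: 2
2 duplicate windows → 17 − 2 = 15 distinct.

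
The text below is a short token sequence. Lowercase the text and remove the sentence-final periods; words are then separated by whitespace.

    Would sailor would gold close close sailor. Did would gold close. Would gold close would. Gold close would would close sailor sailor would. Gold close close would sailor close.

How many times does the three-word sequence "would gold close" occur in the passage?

5

Scanning the 27 overlapping trigram windows for "would gold close":
  position 3–5: would gold close
  position 9–11: would gold close
  position 12–14: would gold close
  position 15–17: would gold close
  position 23–25: would gold close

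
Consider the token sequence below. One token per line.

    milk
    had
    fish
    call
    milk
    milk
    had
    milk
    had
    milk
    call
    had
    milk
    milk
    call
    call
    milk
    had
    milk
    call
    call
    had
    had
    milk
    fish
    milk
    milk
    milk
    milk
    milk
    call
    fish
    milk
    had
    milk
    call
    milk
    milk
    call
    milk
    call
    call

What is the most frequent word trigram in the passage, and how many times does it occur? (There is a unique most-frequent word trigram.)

"milk had milk", 4 times

Trigram frequencies (highest first):
  milk had milk: 4
  had milk call: 3
  milk milk call: 3
  milk call call: 3
  milk milk milk: 3
  call milk milk: 2
  … (21 more, each ≤ 2)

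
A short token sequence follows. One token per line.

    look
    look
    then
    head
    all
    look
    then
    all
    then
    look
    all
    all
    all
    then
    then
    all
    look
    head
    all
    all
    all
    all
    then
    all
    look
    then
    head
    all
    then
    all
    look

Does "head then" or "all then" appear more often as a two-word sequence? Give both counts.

"head then": 0 occurrences
"all then": 4 occurrences

"all then" (4 vs 0)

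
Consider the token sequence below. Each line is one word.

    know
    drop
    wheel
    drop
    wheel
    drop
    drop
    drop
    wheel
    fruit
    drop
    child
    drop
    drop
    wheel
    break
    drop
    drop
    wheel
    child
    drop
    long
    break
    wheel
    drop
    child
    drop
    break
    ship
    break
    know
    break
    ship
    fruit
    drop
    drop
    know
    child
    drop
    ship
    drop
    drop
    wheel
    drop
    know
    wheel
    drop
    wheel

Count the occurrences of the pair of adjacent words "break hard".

Scanning the 47 overlapping bigram windows for "break hard":
  (none found)

0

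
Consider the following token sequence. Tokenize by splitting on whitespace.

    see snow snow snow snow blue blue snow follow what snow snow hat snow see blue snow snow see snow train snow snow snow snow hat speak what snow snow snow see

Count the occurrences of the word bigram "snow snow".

10

Scanning the 31 overlapping bigram windows for "snow snow":
  position 2–3: snow snow
  position 3–4: snow snow
  position 4–5: snow snow
  position 11–12: snow snow
  position 17–18: snow snow
  position 22–23: snow snow
  position 23–24: snow snow
  position 24–25: snow snow
  position 29–30: snow snow
  position 30–31: snow snow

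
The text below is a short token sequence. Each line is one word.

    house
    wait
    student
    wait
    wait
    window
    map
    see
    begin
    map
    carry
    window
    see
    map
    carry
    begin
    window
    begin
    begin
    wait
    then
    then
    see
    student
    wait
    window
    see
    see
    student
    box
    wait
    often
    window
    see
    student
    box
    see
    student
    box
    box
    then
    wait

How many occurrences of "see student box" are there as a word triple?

3

Scanning the 40 overlapping trigram windows for "see student box":
  position 28–30: see student box
  position 34–36: see student box
  position 37–39: see student box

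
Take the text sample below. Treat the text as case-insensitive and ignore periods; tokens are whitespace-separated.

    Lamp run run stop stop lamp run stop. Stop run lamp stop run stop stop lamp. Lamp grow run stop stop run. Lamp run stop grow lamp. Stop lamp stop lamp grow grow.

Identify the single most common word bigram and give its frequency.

"run stop", 5 times

Bigram frequencies (highest first):
  run stop: 5
  stop stop: 4
  stop lamp: 4
  lamp run: 3
  stop run: 3
  lamp stop: 3
  … (8 more, each ≤ 2)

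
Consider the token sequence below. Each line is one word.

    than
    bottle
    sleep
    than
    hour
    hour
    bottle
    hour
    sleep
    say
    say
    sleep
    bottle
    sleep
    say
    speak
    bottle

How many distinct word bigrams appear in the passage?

14

17 tokens → 16 bigram windows in total.
Repeated bigrams (each contributes count−1 duplicates):
  bottle sleep: 2
  sleep say: 2
2 duplicate windows → 16 − 2 = 14 distinct.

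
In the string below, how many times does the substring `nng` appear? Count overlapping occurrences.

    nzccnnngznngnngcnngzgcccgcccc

Sliding a length-3 window over the 29 characters (27 positions):
  position 6–8: nng
  position 10–12: nng
  position 13–15: nng
  position 17–19: nng

4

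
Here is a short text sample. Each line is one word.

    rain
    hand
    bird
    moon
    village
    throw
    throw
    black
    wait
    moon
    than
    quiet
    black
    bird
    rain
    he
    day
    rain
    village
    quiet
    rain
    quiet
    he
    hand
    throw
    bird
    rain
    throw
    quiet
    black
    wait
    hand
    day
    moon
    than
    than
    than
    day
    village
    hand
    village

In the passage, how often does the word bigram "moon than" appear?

Scanning the 40 overlapping bigram windows for "moon than":
  position 10–11: moon than
  position 34–35: moon than

2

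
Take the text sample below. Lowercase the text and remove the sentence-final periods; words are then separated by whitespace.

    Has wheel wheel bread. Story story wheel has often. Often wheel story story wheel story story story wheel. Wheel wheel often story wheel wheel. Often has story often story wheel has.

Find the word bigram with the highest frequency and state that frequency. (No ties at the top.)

Bigram frequencies (highest first):
  story wheel: 5
  wheel wheel: 4
  story story: 4
  wheel has: 2
  wheel story: 2
  wheel often: 2
  … (10 more, each ≤ 2)

"story wheel", 5 times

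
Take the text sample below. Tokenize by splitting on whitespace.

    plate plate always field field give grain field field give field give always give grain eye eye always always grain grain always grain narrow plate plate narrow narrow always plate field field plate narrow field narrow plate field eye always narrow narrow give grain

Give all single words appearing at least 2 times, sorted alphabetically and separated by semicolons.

always; eye; field; give; grain; narrow; plate

Unigram counts meeting the condition (at least 2 times):
  always: 7
  eye: 3
  field: 9
  give: 5
  grain: 6
  narrow: 7
  plate: 7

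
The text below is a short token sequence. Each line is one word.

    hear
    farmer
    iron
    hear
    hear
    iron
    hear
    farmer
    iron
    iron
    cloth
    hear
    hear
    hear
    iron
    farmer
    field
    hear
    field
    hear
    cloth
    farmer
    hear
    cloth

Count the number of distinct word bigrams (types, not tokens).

15

24 tokens → 23 bigram windows in total.
Repeated bigrams (each contributes count−1 duplicates):
  hear hear: 3
  farmer iron: 2
  field hear: 2
  hear cloth: 2
  hear farmer: 2
  hear iron: 2
  iron hear: 2
8 duplicate windows → 23 − 8 = 15 distinct.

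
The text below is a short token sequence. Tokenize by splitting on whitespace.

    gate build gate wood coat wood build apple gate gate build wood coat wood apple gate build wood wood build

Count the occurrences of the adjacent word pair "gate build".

Scanning the 19 overlapping bigram windows for "gate build":
  position 1–2: gate build
  position 10–11: gate build
  position 16–17: gate build

3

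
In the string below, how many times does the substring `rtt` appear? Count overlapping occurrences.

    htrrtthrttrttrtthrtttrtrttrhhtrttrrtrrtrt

Sliding a length-3 window over the 41 characters (39 positions):
  position 4–6: rtt
  position 8–10: rtt
  position 11–13: rtt
  position 14–16: rtt
  position 18–20: rtt
  position 24–26: rtt
  position 31–33: rtt

7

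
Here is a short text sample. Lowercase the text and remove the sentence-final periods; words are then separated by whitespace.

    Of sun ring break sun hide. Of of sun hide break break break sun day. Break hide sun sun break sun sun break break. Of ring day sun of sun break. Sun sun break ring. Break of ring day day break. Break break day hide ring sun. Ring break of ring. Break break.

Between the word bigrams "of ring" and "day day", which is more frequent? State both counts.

"of ring": 3 occurrences
"day day": 1 occurrence

"of ring" (3 vs 1)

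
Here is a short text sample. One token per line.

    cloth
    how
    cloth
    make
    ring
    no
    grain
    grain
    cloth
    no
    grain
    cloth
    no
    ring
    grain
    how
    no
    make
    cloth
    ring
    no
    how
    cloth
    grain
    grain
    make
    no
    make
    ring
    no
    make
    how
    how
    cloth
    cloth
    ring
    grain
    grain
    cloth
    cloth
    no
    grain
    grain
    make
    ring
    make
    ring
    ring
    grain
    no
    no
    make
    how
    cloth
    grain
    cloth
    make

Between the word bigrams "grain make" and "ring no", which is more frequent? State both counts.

"ring no" (3 vs 2)

"grain make": 2 occurrences
"ring no": 3 occurrences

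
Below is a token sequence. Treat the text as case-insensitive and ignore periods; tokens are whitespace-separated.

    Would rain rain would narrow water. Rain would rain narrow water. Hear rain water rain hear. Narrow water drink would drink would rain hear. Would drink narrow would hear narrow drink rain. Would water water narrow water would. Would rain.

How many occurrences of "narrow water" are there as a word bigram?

4

Scanning the 39 overlapping bigram windows for "narrow water":
  position 5–6: narrow water
  position 10–11: narrow water
  position 17–18: narrow water
  position 36–37: narrow water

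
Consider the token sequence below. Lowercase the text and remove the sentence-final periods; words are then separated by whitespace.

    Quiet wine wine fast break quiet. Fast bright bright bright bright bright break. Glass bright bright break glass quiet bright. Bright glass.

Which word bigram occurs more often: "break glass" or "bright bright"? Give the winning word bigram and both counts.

"bright bright" (6 vs 2)

"break glass": 2 occurrences
"bright bright": 6 occurrences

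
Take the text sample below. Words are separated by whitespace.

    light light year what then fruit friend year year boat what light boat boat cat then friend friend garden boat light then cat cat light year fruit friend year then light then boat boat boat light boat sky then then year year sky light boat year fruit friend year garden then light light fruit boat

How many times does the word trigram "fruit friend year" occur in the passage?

Scanning the 53 overlapping trigram windows for "fruit friend year":
  position 6–8: fruit friend year
  position 27–29: fruit friend year
  position 47–49: fruit friend year

3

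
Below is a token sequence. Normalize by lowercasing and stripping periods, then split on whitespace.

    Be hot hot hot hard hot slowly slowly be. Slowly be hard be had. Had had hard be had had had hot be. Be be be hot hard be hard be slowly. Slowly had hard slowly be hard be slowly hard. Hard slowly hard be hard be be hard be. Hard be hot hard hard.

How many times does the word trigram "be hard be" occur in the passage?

6

Scanning the 53 overlapping trigram windows for "be hard be":
  position 11–13: be hard be
  position 29–31: be hard be
  position 37–39: be hard be
  position 45–47: be hard be
  position 48–50: be hard be
  position 50–52: be hard be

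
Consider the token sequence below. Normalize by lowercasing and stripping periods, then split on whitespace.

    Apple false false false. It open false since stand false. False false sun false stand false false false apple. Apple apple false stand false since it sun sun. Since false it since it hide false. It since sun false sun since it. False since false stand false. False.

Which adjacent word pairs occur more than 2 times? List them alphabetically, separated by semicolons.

Bigram counts meeting the condition (more than 2 times):
  false false: 7
  false it: 3
  false since: 3
  false stand: 3
  since it: 3
  stand false: 4

false false; false it; false since; false stand; since it; stand false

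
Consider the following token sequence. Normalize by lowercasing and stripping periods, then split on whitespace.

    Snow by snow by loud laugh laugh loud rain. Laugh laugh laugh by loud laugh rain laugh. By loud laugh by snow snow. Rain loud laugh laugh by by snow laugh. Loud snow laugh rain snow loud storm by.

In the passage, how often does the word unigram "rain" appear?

4

Scanning the 39 tokens for "rain":
  position 9: rain
  position 16: rain
  position 24: rain
  position 35: rain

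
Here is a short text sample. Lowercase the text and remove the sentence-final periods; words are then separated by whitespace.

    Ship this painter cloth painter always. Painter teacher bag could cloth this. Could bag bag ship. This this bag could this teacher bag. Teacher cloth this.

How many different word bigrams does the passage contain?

26 tokens → 25 bigram windows in total.
Repeated bigrams (each contributes count−1 duplicates):
  bag could: 2
  cloth this: 2
  ship this: 2
  teacher bag: 2
4 duplicate windows → 25 − 4 = 21 distinct.

21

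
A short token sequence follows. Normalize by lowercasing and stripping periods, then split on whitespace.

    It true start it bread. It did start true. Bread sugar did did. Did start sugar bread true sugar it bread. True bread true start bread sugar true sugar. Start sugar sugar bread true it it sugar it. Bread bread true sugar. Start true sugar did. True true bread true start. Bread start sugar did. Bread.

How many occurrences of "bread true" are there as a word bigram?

6

Scanning the 55 overlapping bigram windows for "bread true":
  position 17–18: bread true
  position 21–22: bread true
  position 23–24: bread true
  position 33–34: bread true
  position 40–41: bread true
  position 49–50: bread true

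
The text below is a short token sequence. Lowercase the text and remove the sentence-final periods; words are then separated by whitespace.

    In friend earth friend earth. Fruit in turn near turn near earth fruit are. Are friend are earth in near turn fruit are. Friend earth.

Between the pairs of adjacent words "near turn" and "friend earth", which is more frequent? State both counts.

"near turn": 2 occurrences
"friend earth": 3 occurrences

"friend earth" (3 vs 2)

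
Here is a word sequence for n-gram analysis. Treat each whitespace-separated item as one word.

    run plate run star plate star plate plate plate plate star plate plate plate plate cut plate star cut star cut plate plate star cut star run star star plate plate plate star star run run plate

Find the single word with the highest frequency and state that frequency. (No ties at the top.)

Unigram frequencies (highest first):
  plate: 17
  star: 11
  run: 5
  cut: 4

"plate", 17 times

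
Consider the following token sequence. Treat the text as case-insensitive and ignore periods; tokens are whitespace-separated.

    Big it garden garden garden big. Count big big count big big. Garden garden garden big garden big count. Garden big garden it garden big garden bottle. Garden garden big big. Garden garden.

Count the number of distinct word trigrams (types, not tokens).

21

33 tokens → 31 trigram windows in total.
Repeated trigrams (each contributes count−1 duplicates):
  garden big garden: 3
  garden garden big: 3
  big big garden: 2
  big count big: 2
  big garden garden: 2
  count big big: 2
  garden big count: 2
  garden garden garden: 2
10 duplicate windows → 31 − 10 = 21 distinct.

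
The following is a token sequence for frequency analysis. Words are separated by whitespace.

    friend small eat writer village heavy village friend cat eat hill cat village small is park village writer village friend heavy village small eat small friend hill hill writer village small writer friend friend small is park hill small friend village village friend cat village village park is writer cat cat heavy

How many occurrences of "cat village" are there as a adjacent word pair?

2

Scanning the 51 overlapping bigram windows for "cat village":
  position 12–13: cat village
  position 44–45: cat village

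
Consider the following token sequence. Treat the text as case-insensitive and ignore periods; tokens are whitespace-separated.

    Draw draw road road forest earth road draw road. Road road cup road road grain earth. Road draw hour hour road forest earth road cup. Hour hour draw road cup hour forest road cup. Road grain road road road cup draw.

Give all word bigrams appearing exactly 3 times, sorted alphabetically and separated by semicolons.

draw road; earth road

Bigram counts meeting the condition (exactly 3 times):
  draw road: 3
  earth road: 3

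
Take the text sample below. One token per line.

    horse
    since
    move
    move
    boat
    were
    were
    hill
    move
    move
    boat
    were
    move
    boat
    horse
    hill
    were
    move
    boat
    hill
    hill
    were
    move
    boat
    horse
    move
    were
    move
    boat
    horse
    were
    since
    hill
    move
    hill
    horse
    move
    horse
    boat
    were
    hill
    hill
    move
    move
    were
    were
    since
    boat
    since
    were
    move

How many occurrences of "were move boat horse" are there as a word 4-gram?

3

Scanning the 48 overlapping 4-gram windows for "were move boat horse":
  position 12–15: were move boat horse
  position 22–25: were move boat horse
  position 27–30: were move boat horse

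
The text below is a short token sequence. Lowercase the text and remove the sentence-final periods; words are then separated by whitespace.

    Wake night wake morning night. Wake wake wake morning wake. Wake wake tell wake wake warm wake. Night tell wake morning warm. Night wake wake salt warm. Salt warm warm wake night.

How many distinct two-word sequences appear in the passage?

32 tokens → 31 bigram windows in total.
Repeated bigrams (each contributes count−1 duplicates):
  wake wake: 6
  night wake: 3
  wake morning: 3
  wake night: 3
  salt warm: 2
  tell wake: 2
  warm wake: 2
14 duplicate windows → 31 − 14 = 17 distinct.

17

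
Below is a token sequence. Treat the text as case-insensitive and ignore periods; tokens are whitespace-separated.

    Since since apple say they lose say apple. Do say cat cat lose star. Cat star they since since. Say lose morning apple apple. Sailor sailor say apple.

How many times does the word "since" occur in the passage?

4

Scanning the 28 tokens for "since":
  position 1: since
  position 2: since
  position 18: since
  position 19: since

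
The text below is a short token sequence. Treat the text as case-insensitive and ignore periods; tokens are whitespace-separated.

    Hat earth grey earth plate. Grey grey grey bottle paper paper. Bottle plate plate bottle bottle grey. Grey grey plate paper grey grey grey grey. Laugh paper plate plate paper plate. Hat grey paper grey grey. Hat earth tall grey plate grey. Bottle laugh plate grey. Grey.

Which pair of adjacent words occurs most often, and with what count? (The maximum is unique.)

"grey grey", 9 times

Bigram frequencies (highest first):
  grey grey: 9
  plate grey: 3
  hat earth: 2
  grey bottle: 2
  plate plate: 2
  grey plate: 2
  … (23 more, each ≤ 2)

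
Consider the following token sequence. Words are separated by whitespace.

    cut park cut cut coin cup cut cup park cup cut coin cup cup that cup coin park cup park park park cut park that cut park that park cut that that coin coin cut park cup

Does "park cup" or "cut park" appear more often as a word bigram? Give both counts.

"park cup": 3 occurrences
"cut park": 4 occurrences

"cut park" (4 vs 3)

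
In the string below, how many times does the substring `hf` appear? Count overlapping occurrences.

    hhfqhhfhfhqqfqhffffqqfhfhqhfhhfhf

8

Sliding a length-2 window over the 33 characters (32 positions):
  position 2–3: hf
  position 6–7: hf
  position 8–9: hf
  position 15–16: hf
  position 23–24: hf
  position 27–28: hf
  position 30–31: hf
  position 32–33: hf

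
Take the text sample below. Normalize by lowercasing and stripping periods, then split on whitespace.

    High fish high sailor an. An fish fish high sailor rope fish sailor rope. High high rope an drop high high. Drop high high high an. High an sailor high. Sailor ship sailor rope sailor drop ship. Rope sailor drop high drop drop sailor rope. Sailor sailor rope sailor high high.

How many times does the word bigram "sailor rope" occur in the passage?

Scanning the 50 overlapping bigram windows for "sailor rope":
  position 10–11: sailor rope
  position 13–14: sailor rope
  position 33–34: sailor rope
  position 44–45: sailor rope
  position 47–48: sailor rope

5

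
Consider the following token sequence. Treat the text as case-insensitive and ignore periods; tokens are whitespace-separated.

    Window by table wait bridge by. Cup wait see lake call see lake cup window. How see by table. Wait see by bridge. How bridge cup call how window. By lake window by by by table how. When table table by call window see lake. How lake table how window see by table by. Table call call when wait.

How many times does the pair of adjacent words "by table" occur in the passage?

Scanning the 58 overlapping bigram windows for "by table":
  position 2–3: by table
  position 18–19: by table
  position 35–36: by table
  position 52–53: by table
  position 54–55: by table

5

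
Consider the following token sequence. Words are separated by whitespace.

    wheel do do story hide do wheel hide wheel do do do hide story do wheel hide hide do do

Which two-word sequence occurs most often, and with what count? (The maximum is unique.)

"do do", 4 times

Bigram frequencies (highest first):
  do do: 4
  wheel do: 2
  hide do: 2
  do wheel: 2
  wheel hide: 2
  do story: 1
  … (6 more, each ≤ 1)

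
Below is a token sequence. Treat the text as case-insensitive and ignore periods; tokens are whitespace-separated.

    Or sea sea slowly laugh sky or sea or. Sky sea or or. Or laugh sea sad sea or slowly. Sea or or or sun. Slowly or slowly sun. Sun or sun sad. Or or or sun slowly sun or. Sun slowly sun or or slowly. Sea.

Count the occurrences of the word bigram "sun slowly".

Scanning the 46 overlapping bigram windows for "sun slowly":
  position 25–26: sun slowly
  position 37–38: sun slowly
  position 41–42: sun slowly

3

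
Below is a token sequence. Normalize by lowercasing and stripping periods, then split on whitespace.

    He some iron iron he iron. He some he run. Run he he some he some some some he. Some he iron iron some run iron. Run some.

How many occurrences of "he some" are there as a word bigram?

Scanning the 27 overlapping bigram windows for "he some":
  position 1–2: he some
  position 7–8: he some
  position 13–14: he some
  position 15–16: he some
  position 19–20: he some

5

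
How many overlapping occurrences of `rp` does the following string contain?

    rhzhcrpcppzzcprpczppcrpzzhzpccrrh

Sliding a length-2 window over the 33 characters (32 positions):
  position 6–7: rp
  position 15–16: rp
  position 22–23: rp

3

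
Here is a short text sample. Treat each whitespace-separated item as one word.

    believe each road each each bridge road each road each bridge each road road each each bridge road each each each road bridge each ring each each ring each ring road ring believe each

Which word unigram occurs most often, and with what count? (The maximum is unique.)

"each", 16 times

Unigram frequencies (highest first):
  each: 16
  road: 8
  bridge: 4
  ring: 4
  believe: 2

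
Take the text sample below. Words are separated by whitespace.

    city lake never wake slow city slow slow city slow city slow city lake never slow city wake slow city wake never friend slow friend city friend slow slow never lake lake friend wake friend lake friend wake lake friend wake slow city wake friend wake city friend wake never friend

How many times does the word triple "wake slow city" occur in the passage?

3

Scanning the 49 overlapping trigram windows for "wake slow city":
  position 4–6: wake slow city
  position 18–20: wake slow city
  position 41–43: wake slow city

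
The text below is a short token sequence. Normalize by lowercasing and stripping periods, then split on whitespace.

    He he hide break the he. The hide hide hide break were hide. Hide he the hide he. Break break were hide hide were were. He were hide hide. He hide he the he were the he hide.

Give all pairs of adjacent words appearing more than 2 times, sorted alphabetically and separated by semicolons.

he hide; he the; hide he; hide hide; the he; were hide

Bigram counts meeting the condition (more than 2 times):
  he hide: 3
  he the: 3
  hide he: 4
  hide hide: 5
  the he: 3
  were hide: 3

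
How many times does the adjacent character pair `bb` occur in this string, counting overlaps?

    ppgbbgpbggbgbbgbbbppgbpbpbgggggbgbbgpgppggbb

6

Sliding a length-2 window over the 44 characters (43 positions):
  position 4–5: bb
  position 13–14: bb
  position 16–17: bb
  position 17–18: bb
  position 34–35: bb
  position 43–44: bb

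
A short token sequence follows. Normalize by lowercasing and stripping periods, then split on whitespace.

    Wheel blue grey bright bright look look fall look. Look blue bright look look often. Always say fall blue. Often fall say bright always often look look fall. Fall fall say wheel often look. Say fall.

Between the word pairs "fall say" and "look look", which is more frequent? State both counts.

"look look" (4 vs 2)

"fall say": 2 occurrences
"look look": 4 occurrences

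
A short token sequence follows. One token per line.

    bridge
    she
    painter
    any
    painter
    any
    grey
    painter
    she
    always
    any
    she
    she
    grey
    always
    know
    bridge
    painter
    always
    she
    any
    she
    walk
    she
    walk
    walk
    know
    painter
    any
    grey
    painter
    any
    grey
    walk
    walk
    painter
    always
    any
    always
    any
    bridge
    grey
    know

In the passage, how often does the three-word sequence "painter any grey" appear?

3

Scanning the 41 overlapping trigram windows for "painter any grey":
  position 5–7: painter any grey
  position 28–30: painter any grey
  position 31–33: painter any grey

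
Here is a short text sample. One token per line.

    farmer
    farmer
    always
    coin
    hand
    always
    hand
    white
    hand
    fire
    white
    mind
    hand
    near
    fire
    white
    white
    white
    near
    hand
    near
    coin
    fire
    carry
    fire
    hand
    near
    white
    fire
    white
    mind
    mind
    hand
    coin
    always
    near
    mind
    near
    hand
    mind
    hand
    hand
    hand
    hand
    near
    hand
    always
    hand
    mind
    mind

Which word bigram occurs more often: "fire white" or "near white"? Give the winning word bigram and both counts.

"fire white": 3 occurrences
"near white": 1 occurrence

"fire white" (3 vs 1)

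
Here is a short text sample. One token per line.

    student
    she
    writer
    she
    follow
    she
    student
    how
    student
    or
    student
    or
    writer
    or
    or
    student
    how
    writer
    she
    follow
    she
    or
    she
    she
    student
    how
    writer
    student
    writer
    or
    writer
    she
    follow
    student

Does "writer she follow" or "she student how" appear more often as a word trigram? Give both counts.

"writer she follow" (3 vs 2)

"writer she follow": 3 occurrences
"she student how": 2 occurrences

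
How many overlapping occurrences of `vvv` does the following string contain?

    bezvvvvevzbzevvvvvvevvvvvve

10

Sliding a length-3 window over the 27 characters (25 positions):
  position 4–6: vvv
  position 5–7: vvv
  position 14–16: vvv
  position 15–17: vvv
  position 16–18: vvv
  position 17–19: vvv
  position 21–23: vvv
  position 22–24: vvv
  position 23–25: vvv
  position 24–26: vvv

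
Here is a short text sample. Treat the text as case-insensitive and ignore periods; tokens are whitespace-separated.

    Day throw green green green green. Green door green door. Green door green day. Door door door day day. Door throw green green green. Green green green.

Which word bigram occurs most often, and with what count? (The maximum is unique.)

Bigram frequencies (highest first):
  green green: 9
  green door: 3
  door green: 3
  throw green: 2
  day door: 2
  door door: 2
  … (5 more, each ≤ 1)

"green green", 9 times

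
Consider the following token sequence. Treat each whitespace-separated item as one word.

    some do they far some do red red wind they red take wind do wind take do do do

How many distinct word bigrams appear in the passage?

19 tokens → 18 bigram windows in total.
Repeated bigrams (each contributes count−1 duplicates):
  do do: 2
  some do: 2
2 duplicate windows → 18 − 2 = 16 distinct.

16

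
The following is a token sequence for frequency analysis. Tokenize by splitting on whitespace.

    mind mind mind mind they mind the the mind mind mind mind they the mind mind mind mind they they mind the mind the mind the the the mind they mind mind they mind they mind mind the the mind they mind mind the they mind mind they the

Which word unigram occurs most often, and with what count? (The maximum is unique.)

Unigram frequencies (highest first):
  mind: 27
  the: 12
  they: 10

"mind", 27 times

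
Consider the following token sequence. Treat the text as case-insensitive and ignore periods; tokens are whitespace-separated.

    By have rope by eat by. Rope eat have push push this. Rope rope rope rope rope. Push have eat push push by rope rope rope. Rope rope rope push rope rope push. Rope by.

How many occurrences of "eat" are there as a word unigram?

3

Scanning the 35 tokens for "eat":
  position 5: eat
  position 8: eat
  position 20: eat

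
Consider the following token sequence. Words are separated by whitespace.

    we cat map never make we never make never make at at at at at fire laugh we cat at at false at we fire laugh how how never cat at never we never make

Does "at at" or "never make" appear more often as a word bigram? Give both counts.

"at at" (5 vs 4)

"at at": 5 occurrences
"never make": 4 occurrences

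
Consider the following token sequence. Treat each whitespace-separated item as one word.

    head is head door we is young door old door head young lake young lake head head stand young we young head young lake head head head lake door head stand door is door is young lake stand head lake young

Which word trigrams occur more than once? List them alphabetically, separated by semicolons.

Trigram counts meeting the condition (more than once):
  head young lake: 2
  lake head head: 2
  young lake head: 2

head young lake; lake head head; young lake head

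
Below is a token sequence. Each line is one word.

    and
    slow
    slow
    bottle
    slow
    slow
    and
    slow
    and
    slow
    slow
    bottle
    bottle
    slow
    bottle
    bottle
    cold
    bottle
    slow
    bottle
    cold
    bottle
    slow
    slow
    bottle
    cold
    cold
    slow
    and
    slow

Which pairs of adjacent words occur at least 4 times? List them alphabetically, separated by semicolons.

Bigram counts meeting the condition (at least 4 times):
  and slow: 4
  bottle slow: 4
  slow bottle: 5
  slow slow: 4

and slow; bottle slow; slow bottle; slow slow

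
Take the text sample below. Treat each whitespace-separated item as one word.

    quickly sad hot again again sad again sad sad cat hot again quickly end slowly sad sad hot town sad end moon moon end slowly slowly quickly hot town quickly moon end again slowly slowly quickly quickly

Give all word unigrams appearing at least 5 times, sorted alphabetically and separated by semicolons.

Unigram counts meeting the condition (at least 5 times):
  again: 5
  quickly: 6
  sad: 7
  slowly: 5

again; quickly; sad; slowly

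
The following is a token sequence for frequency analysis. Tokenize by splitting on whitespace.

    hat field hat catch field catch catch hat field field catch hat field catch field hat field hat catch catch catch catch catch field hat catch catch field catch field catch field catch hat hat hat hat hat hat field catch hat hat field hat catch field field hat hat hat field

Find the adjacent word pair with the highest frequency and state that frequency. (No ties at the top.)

Bigram frequencies (highest first):
  hat hat: 8
  hat field: 7
  catch field: 7
  field catch: 7
  field hat: 6
  catch catch: 6
  … (3 more, each ≤ 4)

"hat hat", 8 times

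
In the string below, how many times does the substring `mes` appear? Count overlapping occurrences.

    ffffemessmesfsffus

2

Sliding a length-3 window over the 18 characters (16 positions):
  position 6–8: mes
  position 10–12: mes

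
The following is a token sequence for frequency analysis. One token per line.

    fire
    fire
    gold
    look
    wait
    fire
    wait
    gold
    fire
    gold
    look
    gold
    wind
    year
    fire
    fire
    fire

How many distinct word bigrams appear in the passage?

17 tokens → 16 bigram windows in total.
Repeated bigrams (each contributes count−1 duplicates):
  fire fire: 3
  fire gold: 2
  gold look: 2
4 duplicate windows → 16 − 4 = 12 distinct.

12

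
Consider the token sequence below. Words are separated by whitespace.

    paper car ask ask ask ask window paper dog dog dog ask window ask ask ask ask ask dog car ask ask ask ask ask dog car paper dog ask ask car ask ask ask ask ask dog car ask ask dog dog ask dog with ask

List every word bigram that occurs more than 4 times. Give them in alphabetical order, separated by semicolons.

ask ask; ask dog

Bigram counts meeting the condition (more than 4 times):
  ask ask: 17
  ask dog: 5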